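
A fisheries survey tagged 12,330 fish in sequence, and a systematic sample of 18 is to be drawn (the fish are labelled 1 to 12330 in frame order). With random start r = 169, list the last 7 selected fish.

k = N/n = 12330/18 = 685
12th selection = 169 + 11×685 = 7704
13th: 7704 + 685 = 8389
14th: 8389 + 685 = 9074
15th: 9074 + 685 = 9759
16th: 9759 + 685 = 10444
17th: 10444 + 685 = 11129
18th: 11129 + 685 = 11814

7704, 8389, 9074, 9759, 10444, 11129, 11814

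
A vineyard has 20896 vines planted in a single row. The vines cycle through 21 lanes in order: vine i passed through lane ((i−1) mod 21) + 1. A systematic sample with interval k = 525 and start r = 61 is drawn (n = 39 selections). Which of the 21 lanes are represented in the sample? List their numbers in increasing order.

Consecutive selections differ by k = 525, so their lane numbers differ by 525 mod 21 = 0.
gcd(525, 21) = 21, so the sample visits 21/21 = 1 distinct residues mod 21.
Start 61 is lane 19; the lanes hit are 19.

19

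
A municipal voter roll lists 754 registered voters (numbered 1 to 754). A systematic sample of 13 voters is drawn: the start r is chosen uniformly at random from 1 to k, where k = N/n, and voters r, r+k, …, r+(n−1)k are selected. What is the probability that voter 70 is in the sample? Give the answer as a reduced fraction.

1/58

k = 754/13 = 58.
Voter 70 is selected iff r ≡ 70 (mod 58); exactly one such r in {1,…,58}.
Inclusion probability = 1/58.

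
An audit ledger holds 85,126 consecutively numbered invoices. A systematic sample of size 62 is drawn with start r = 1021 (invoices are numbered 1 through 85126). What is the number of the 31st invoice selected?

42211

k = 85126/62 = 1373
31st selection = r + (31−1)·k = 1021 + 30×1373 = 1021 + 41190 = 42211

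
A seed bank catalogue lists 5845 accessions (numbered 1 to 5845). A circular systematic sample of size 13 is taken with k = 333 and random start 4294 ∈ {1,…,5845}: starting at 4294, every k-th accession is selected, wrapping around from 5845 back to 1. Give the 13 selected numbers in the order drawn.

4294, 4627, 4960, 5293, 5626, 114, 447, 780, 1113, 1446, 1779, 2112, 2445

Selection 1: 4294
Selection 2: 4294 + 333 = 4627
Selection 3: 4627 + 333 = 4960
Selection 4: 4960 + 333 = 5293
Selection 5: 5293 + 333 = 5626
Selection 6: 5626 + 333 = 5959 → 5959 − 5845 = 114
Selection 7: 114 + 333 = 447
Selection 8: 447 + 333 = 780
Selection 9: 780 + 333 = 1113
Selection 10: 1113 + 333 = 1446
Selection 11: 1446 + 333 = 1779
Selection 12: 1779 + 333 = 2112
Selection 13: 2112 + 333 = 2445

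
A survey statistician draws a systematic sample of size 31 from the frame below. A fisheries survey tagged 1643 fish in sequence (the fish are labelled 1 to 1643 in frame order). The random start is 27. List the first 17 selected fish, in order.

27, 80, 133, 186, 239, 292, 345, 398, 451, 504, 557, 610, 663, 716, 769, 822, 875

k = N/n = 1643/31 = 53
fish 1: 27
fish 2: 27 + 53 = 80
fish 3: 80 + 53 = 133
fish 4: 133 + 53 = 186
fish 5: 186 + 53 = 239
fish 6: 239 + 53 = 292
fish 7: 292 + 53 = 345
fish 8: 345 + 53 = 398
fish 9: 398 + 53 = 451
fish 10: 451 + 53 = 504
fish 11: 504 + 53 = 557
fish 12: 557 + 53 = 610
fish 13: 610 + 53 = 663
fish 14: 663 + 53 = 716
fish 15: 716 + 53 = 769
fish 16: 769 + 53 = 822
fish 17: 822 + 53 = 875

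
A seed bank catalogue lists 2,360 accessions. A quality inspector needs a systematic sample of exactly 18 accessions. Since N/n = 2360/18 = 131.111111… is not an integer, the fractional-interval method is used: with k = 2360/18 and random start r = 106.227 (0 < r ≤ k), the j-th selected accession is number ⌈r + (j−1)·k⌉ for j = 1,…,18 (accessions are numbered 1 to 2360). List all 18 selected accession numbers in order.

j=1: r + 0k = 106.227 → ⌈·⌉ = 107
j=2: r + 1k = 237.338111… → ⌈·⌉ = 238
j=3: r + 2k = 368.449222… → ⌈·⌉ = 369
j=4: r + 3k = 499.560333… → ⌈·⌉ = 500
j=5: r + 4k = 630.671444… → ⌈·⌉ = 631
j=6: r + 5k = 761.782555… → ⌈·⌉ = 762
j=7: r + 6k = 892.893666… → ⌈·⌉ = 893
j=8: r + 7k = 1024.004777… → ⌈·⌉ = 1025
j=9: r + 8k = 1155.115888… → ⌈·⌉ = 1156
j=10: r + 9k = 1286.227 → ⌈·⌉ = 1287
j=11: r + 10k = 1417.338111… → ⌈·⌉ = 1418
j=12: r + 11k = 1548.449222… → ⌈·⌉ = 1549
j=13: r + 12k = 1679.560333… → ⌈·⌉ = 1680
j=14: r + 13k = 1810.671444… → ⌈·⌉ = 1811
j=15: r + 14k = 1941.782555… → ⌈·⌉ = 1942
j=16: r + 15k = 2072.893666… → ⌈·⌉ = 2073
j=17: r + 16k = 2204.004777… → ⌈·⌉ = 2205
j=18: r + 17k = 2335.115888… → ⌈·⌉ = 2336

107, 238, 369, 500, 631, 762, 893, 1025, 1156, 1287, 1418, 1549, 1680, 1811, 1942, 2073, 2205, 2336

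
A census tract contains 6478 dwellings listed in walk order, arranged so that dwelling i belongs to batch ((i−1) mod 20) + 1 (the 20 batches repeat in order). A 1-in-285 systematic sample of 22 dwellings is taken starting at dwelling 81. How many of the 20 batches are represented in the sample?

Consecutive selections differ by k = 285, so their batch numbers differ by 285 mod 20 = 5.
gcd(285, 20) = 5, so the sample visits 20/5 = 4 distinct residues mod 20.
Start 81 is batch 1; the batches hit are 1, 6, 11, 16.

4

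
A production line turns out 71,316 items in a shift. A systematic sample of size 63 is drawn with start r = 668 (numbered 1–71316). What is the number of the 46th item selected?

51608

k = 71316/63 = 1132
46th selection = r + (46−1)·k = 668 + 45×1132 = 668 + 50940 = 51608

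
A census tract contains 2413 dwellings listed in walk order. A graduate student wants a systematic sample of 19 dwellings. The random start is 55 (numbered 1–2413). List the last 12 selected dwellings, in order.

944, 1071, 1198, 1325, 1452, 1579, 1706, 1833, 1960, 2087, 2214, 2341

k = N/n = 2413/19 = 127
8th selection = 55 + 7×127 = 944
9th: 944 + 127 = 1071
10th: 1071 + 127 = 1198
11th: 1198 + 127 = 1325
12th: 1325 + 127 = 1452
13th: 1452 + 127 = 1579
14th: 1579 + 127 = 1706
15th: 1706 + 127 = 1833
16th: 1833 + 127 = 1960
17th: 1960 + 127 = 2087
18th: 2087 + 127 = 2214
19th: 2214 + 127 = 2341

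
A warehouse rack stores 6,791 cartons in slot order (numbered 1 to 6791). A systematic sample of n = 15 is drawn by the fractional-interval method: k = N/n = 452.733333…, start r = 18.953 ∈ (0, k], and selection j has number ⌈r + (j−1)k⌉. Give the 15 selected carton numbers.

19, 472, 925, 1378, 1830, 2283, 2736, 3189, 3641, 4094, 4547, 5000, 5452, 5905, 6358

j=1: r + 0k = 18.953 → ⌈·⌉ = 19
j=2: r + 1k = 471.686333… → ⌈·⌉ = 472
j=3: r + 2k = 924.419666… → ⌈·⌉ = 925
j=4: r + 3k = 1377.153 → ⌈·⌉ = 1378
j=5: r + 4k = 1829.886333… → ⌈·⌉ = 1830
j=6: r + 5k = 2282.619666… → ⌈·⌉ = 2283
j=7: r + 6k = 2735.353 → ⌈·⌉ = 2736
j=8: r + 7k = 3188.086333… → ⌈·⌉ = 3189
j=9: r + 8k = 3640.819666… → ⌈·⌉ = 3641
j=10: r + 9k = 4093.553 → ⌈·⌉ = 4094
j=11: r + 10k = 4546.286333… → ⌈·⌉ = 4547
j=12: r + 11k = 4999.019666… → ⌈·⌉ = 5000
j=13: r + 12k = 5451.753 → ⌈·⌉ = 5452
j=14: r + 13k = 5904.486333… → ⌈·⌉ = 5905
j=15: r + 14k = 6357.219666… → ⌈·⌉ = 6358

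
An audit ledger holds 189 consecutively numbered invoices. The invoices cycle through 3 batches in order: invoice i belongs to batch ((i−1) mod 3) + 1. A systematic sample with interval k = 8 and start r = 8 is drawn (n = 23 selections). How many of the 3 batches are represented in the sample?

Consecutive selections differ by k = 8, so their batch numbers differ by 8 mod 3 = 2.
gcd(8, 3) = 1, so the sample visits 3/1 = 3 distinct residues mod 3.
Start 8 is batch 2; the batches hit are 1, 2, 3.

3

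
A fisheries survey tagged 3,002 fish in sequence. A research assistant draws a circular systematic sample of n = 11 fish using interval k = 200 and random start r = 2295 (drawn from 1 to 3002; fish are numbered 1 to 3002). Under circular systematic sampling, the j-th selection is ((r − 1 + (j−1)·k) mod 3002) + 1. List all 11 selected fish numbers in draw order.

2295, 2495, 2695, 2895, 93, 293, 493, 693, 893, 1093, 1293

Selection 1: 2295
Selection 2: 2295 + 200 = 2495
Selection 3: 2495 + 200 = 2695
Selection 4: 2695 + 200 = 2895
Selection 5: 2895 + 200 = 3095 → 3095 − 3002 = 93
Selection 6: 93 + 200 = 293
Selection 7: 293 + 200 = 493
Selection 8: 493 + 200 = 693
Selection 9: 693 + 200 = 893
Selection 10: 893 + 200 = 1093
Selection 11: 1093 + 200 = 1293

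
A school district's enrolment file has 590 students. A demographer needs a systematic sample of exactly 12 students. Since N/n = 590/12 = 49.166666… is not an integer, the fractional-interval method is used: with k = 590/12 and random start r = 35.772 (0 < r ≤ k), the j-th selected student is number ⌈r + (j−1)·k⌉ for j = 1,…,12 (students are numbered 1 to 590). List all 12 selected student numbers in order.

j=1: r + 0k = 35.772 → ⌈·⌉ = 36
j=2: r + 1k = 84.938666… → ⌈·⌉ = 85
j=3: r + 2k = 134.105333… → ⌈·⌉ = 135
j=4: r + 3k = 183.272 → ⌈·⌉ = 184
j=5: r + 4k = 232.438666… → ⌈·⌉ = 233
j=6: r + 5k = 281.605333… → ⌈·⌉ = 282
j=7: r + 6k = 330.772 → ⌈·⌉ = 331
j=8: r + 7k = 379.938666… → ⌈·⌉ = 380
j=9: r + 8k = 429.105333… → ⌈·⌉ = 430
j=10: r + 9k = 478.272 → ⌈·⌉ = 479
j=11: r + 10k = 527.438666… → ⌈·⌉ = 528
j=12: r + 11k = 576.605333… → ⌈·⌉ = 577

36, 85, 135, 184, 233, 282, 331, 380, 430, 479, 528, 577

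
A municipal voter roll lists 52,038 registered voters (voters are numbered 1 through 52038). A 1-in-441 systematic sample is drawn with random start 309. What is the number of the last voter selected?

k = 441
118th selection = r + (118−1)·k = 309 + 117×441 = 309 + 51597 = 51906

51906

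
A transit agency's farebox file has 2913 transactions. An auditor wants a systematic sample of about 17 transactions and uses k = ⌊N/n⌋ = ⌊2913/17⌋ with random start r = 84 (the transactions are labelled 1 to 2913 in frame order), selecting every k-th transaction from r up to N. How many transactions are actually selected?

k = ⌊2913/17⌋ = 171
Achieved size = ⌊(2913 − 84)/171⌋ + 1 = ⌊2829/171⌋ + 1 = 16 + 1 = 17
(last selection: 84 + 16×171 = 2820 ≤ 2913; next would be 2991 > 2913)

17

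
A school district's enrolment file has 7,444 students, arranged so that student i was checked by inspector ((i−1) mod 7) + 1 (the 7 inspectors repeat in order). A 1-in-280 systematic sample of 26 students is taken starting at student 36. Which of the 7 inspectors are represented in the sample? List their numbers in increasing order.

Consecutive selections differ by k = 280, so their inspector numbers differ by 280 mod 7 = 0.
gcd(280, 7) = 7, so the sample visits 7/7 = 1 distinct residues mod 7.
Start 36 is inspector 1; the inspectors hit are 1.

1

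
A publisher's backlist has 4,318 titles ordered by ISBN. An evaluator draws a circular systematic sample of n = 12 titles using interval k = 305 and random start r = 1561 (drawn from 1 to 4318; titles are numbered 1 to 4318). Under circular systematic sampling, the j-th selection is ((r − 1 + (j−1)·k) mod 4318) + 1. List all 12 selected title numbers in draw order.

Selection 1: 1561
Selection 2: 1561 + 305 = 1866
Selection 3: 1866 + 305 = 2171
Selection 4: 2171 + 305 = 2476
Selection 5: 2476 + 305 = 2781
Selection 6: 2781 + 305 = 3086
Selection 7: 3086 + 305 = 3391
Selection 8: 3391 + 305 = 3696
Selection 9: 3696 + 305 = 4001
Selection 10: 4001 + 305 = 4306
Selection 11: 4306 + 305 = 4611 → 4611 − 4318 = 293
Selection 12: 293 + 305 = 598

1561, 1866, 2171, 2476, 2781, 3086, 3391, 3696, 4001, 4306, 293, 598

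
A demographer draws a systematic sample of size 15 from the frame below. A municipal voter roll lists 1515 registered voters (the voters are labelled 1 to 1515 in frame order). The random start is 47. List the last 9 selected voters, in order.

k = N/n = 1515/15 = 101
7th selection = 47 + 6×101 = 653
8th: 653 + 101 = 754
9th: 754 + 101 = 855
10th: 855 + 101 = 956
11th: 956 + 101 = 1057
12th: 1057 + 101 = 1158
13th: 1158 + 101 = 1259
14th: 1259 + 101 = 1360
15th: 1360 + 101 = 1461

653, 754, 855, 956, 1057, 1158, 1259, 1360, 1461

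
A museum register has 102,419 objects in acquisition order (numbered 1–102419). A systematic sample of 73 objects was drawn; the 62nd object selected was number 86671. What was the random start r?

k = 102419/73 = 1403
r = 86671 − (62−1)×1403 = 86671 − 85583 = 1088

1088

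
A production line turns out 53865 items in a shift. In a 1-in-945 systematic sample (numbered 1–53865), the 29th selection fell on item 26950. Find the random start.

490

k = 945
r = 26950 − (29−1)×945 = 26950 − 26460 = 490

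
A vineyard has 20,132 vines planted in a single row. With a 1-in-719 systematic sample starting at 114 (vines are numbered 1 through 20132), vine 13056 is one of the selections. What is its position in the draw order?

19

k = 719
position = (13056 − 114)/719 + 1 = 12942/719 + 1 = 18 + 1 = 19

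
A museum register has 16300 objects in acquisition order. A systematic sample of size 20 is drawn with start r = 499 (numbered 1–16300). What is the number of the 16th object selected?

k = 16300/20 = 815
16th selection = r + (16−1)·k = 499 + 15×815 = 499 + 12225 = 12724

12724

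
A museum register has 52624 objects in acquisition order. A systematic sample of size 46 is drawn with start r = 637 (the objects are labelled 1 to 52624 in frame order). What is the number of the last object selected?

52117

k = 52624/46 = 1144
46th selection = r + (46−1)·k = 637 + 45×1144 = 637 + 51480 = 52117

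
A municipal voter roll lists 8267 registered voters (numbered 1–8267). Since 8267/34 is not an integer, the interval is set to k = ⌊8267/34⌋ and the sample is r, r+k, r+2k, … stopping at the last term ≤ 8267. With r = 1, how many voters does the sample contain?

35

k = ⌊8267/34⌋ = 243
Achieved size = ⌊(8267 − 1)/243⌋ + 1 = ⌊8266/243⌋ + 1 = 34 + 1 = 35
(last selection: 1 + 34×243 = 8263 ≤ 8267; next would be 8506 > 8267)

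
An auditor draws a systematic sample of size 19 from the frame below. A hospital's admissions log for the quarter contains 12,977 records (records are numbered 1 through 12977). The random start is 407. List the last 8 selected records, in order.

k = N/n = 12977/19 = 683
12th selection = 407 + 11×683 = 7920
13th: 7920 + 683 = 8603
14th: 8603 + 683 = 9286
15th: 9286 + 683 = 9969
16th: 9969 + 683 = 10652
17th: 10652 + 683 = 11335
18th: 11335 + 683 = 12018
19th: 12018 + 683 = 12701

7920, 8603, 9286, 9969, 10652, 11335, 12018, 12701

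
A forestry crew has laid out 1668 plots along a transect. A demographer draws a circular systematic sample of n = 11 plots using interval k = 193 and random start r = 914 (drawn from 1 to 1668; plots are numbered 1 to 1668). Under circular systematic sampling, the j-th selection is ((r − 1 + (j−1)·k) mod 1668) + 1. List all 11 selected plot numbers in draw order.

Selection 1: 914
Selection 2: 914 + 193 = 1107
Selection 3: 1107 + 193 = 1300
Selection 4: 1300 + 193 = 1493
Selection 5: 1493 + 193 = 1686 → 1686 − 1668 = 18
Selection 6: 18 + 193 = 211
Selection 7: 211 + 193 = 404
Selection 8: 404 + 193 = 597
Selection 9: 597 + 193 = 790
Selection 10: 790 + 193 = 983
Selection 11: 983 + 193 = 1176

914, 1107, 1300, 1493, 18, 211, 404, 597, 790, 983, 1176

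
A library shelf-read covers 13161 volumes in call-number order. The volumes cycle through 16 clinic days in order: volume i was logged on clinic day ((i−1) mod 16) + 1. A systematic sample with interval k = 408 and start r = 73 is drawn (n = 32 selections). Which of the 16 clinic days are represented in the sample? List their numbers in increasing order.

1, 9

Consecutive selections differ by k = 408, so their clinic day numbers differ by 408 mod 16 = 8.
gcd(408, 16) = 8, so the sample visits 16/8 = 2 distinct residues mod 16.
Start 73 is clinic day 9; the clinic days hit are 1, 9.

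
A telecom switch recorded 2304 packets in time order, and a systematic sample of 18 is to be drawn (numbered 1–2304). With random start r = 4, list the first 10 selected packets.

k = N/n = 2304/18 = 128
packet 1: 4
packet 2: 4 + 128 = 132
packet 3: 132 + 128 = 260
packet 4: 260 + 128 = 388
packet 5: 388 + 128 = 516
packet 6: 516 + 128 = 644
packet 7: 644 + 128 = 772
packet 8: 772 + 128 = 900
packet 9: 900 + 128 = 1028
packet 10: 1028 + 128 = 1156

4, 132, 260, 388, 516, 644, 772, 900, 1028, 1156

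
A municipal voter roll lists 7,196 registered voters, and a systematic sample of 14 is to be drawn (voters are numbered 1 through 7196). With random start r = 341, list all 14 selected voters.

k = N/n = 7196/14 = 514
voter 1: 341
voter 2: 341 + 514 = 855
voter 3: 855 + 514 = 1369
voter 4: 1369 + 514 = 1883
voter 5: 1883 + 514 = 2397
voter 6: 2397 + 514 = 2911
voter 7: 2911 + 514 = 3425
voter 8: 3425 + 514 = 3939
voter 9: 3939 + 514 = 4453
voter 10: 4453 + 514 = 4967
voter 11: 4967 + 514 = 5481
voter 12: 5481 + 514 = 5995
voter 13: 5995 + 514 = 6509
voter 14: 6509 + 514 = 7023

341, 855, 1369, 1883, 2397, 2911, 3425, 3939, 4453, 4967, 5481, 5995, 6509, 7023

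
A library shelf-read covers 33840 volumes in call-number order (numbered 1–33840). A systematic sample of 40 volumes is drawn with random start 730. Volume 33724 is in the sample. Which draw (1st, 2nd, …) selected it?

k = 33840/40 = 846
position = (33724 − 730)/846 + 1 = 32994/846 + 1 = 39 + 1 = 40

40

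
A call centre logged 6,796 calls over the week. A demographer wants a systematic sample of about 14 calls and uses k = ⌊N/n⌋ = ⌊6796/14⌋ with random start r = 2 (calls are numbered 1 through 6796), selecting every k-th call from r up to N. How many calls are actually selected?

k = ⌊6796/14⌋ = 485
Achieved size = ⌊(6796 − 2)/485⌋ + 1 = ⌊6794/485⌋ + 1 = 14 + 1 = 15
(last selection: 2 + 14×485 = 6792 ≤ 6796; next would be 7277 > 6796)

15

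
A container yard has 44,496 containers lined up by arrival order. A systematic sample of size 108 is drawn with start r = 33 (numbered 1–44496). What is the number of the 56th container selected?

k = 44496/108 = 412
56th selection = r + (56−1)·k = 33 + 55×412 = 33 + 22660 = 22693

22693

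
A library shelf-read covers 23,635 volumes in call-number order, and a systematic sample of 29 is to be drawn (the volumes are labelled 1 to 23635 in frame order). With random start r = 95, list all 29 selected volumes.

k = N/n = 23635/29 = 815
volume 1: 95
volume 2: 95 + 815 = 910
volume 3: 910 + 815 = 1725
volume 4: 1725 + 815 = 2540
volume 5: 2540 + 815 = 3355
volume 6: 3355 + 815 = 4170
volume 7: 4170 + 815 = 4985
volume 8: 4985 + 815 = 5800
volume 9: 5800 + 815 = 6615
volume 10: 6615 + 815 = 7430
volume 11: 7430 + 815 = 8245
volume 12: 8245 + 815 = 9060
volume 13: 9060 + 815 = 9875
volume 14: 9875 + 815 = 10690
volume 15: 10690 + 815 = 11505
volume 16: 11505 + 815 = 12320
volume 17: 12320 + 815 = 13135
volume 18: 13135 + 815 = 13950
volume 19: 13950 + 815 = 14765
volume 20: 14765 + 815 = 15580
volume 21: 15580 + 815 = 16395
volume 22: 16395 + 815 = 17210
volume 23: 17210 + 815 = 18025
volume 24: 18025 + 815 = 18840
volume 25: 18840 + 815 = 19655
volume 26: 19655 + 815 = 20470
volume 27: 20470 + 815 = 21285
volume 28: 21285 + 815 = 22100
volume 29: 22100 + 815 = 22915

95, 910, 1725, 2540, 3355, 4170, 4985, 5800, 6615, 7430, 8245, 9060, 9875, 10690, 11505, 12320, 13135, 13950, 14765, 15580, 16395, 17210, 18025, 18840, 19655, 20470, 21285, 22100, 22915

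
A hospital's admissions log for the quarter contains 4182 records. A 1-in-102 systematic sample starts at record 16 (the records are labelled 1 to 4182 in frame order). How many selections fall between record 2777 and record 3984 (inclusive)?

11

k = 102
First selection ≥ 2777: 16 + ⌈(2777−16)/102⌉·102 = 16 + 28×102 = 2872
Last selection ≤ 3984: 16 + ⌊(3984−16)/102⌋·102 = 16 + 38×102 = 3892
Count = 38 − 28 + 1 = 11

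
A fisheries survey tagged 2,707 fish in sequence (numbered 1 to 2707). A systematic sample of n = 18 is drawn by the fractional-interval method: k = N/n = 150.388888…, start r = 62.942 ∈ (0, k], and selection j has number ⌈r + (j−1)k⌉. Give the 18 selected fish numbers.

63, 214, 364, 515, 665, 815, 966, 1116, 1267, 1417, 1567, 1718, 1868, 2018, 2169, 2319, 2470, 2620

j=1: r + 0k = 62.942 → ⌈·⌉ = 63
j=2: r + 1k = 213.330888… → ⌈·⌉ = 214
j=3: r + 2k = 363.719777… → ⌈·⌉ = 364
j=4: r + 3k = 514.108666… → ⌈·⌉ = 515
j=5: r + 4k = 664.497555… → ⌈·⌉ = 665
j=6: r + 5k = 814.886444… → ⌈·⌉ = 815
j=7: r + 6k = 965.275333… → ⌈·⌉ = 966
j=8: r + 7k = 1115.664222… → ⌈·⌉ = 1116
j=9: r + 8k = 1266.053111… → ⌈·⌉ = 1267
j=10: r + 9k = 1416.442 → ⌈·⌉ = 1417
j=11: r + 10k = 1566.830888… → ⌈·⌉ = 1567
j=12: r + 11k = 1717.219777… → ⌈·⌉ = 1718
j=13: r + 12k = 1867.608666… → ⌈·⌉ = 1868
j=14: r + 13k = 2017.997555… → ⌈·⌉ = 2018
j=15: r + 14k = 2168.386444… → ⌈·⌉ = 2169
j=16: r + 15k = 2318.775333… → ⌈·⌉ = 2319
j=17: r + 16k = 2469.164222… → ⌈·⌉ = 2470
j=18: r + 17k = 2619.553111… → ⌈·⌉ = 2620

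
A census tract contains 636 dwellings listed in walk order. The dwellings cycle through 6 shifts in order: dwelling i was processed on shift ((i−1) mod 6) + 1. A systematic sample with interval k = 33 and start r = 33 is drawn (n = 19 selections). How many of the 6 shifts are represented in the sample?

2

Consecutive selections differ by k = 33, so their shift numbers differ by 33 mod 6 = 3.
gcd(33, 6) = 3, so the sample visits 6/3 = 2 distinct residues mod 6.
Start 33 is shift 3; the shifts hit are 3, 6.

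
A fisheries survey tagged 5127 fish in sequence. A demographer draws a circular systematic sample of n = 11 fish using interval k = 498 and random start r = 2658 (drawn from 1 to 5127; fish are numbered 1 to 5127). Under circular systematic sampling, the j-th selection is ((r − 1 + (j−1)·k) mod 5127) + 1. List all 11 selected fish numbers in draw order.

2658, 3156, 3654, 4152, 4650, 21, 519, 1017, 1515, 2013, 2511

Selection 1: 2658
Selection 2: 2658 + 498 = 3156
Selection 3: 3156 + 498 = 3654
Selection 4: 3654 + 498 = 4152
Selection 5: 4152 + 498 = 4650
Selection 6: 4650 + 498 = 5148 → 5148 − 5127 = 21
Selection 7: 21 + 498 = 519
Selection 8: 519 + 498 = 1017
Selection 9: 1017 + 498 = 1515
Selection 10: 1515 + 498 = 2013
Selection 11: 2013 + 498 = 2511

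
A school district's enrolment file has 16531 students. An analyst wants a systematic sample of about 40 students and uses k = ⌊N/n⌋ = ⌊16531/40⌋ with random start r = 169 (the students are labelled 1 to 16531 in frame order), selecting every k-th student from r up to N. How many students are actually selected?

40

k = ⌊16531/40⌋ = 413
Achieved size = ⌊(16531 − 169)/413⌋ + 1 = ⌊16362/413⌋ + 1 = 39 + 1 = 40
(last selection: 169 + 39×413 = 16276 ≤ 16531; next would be 16689 > 16531)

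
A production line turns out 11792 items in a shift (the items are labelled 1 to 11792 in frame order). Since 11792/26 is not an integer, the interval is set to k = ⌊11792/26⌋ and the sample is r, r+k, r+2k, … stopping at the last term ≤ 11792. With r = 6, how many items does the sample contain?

27

k = ⌊11792/26⌋ = 453
Achieved size = ⌊(11792 − 6)/453⌋ + 1 = ⌊11786/453⌋ + 1 = 26 + 1 = 27
(last selection: 6 + 26×453 = 11784 ≤ 11792; next would be 12237 > 11792)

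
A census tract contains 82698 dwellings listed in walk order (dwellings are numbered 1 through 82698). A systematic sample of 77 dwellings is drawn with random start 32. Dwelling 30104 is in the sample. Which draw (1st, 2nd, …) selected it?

k = 82698/77 = 1074
position = (30104 − 32)/1074 + 1 = 30072/1074 + 1 = 28 + 1 = 29

29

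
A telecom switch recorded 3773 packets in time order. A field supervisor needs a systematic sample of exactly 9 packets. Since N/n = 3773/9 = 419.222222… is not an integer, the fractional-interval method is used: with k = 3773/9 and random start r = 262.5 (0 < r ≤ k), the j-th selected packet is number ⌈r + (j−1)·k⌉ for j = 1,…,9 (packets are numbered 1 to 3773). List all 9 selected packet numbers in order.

263, 682, 1101, 1521, 1940, 2359, 2778, 3198, 3617

j=1: r + 0k = 262.5 → ⌈·⌉ = 263
j=2: r + 1k = 681.722222… → ⌈·⌉ = 682
j=3: r + 2k = 1100.944444… → ⌈·⌉ = 1101
j=4: r + 3k = 1520.166666… → ⌈·⌉ = 1521
j=5: r + 4k = 1939.388888… → ⌈·⌉ = 1940
j=6: r + 5k = 2358.611111… → ⌈·⌉ = 2359
j=7: r + 6k = 2777.833333… → ⌈·⌉ = 2778
j=8: r + 7k = 3197.055555… → ⌈·⌉ = 3198
j=9: r + 8k = 3616.277777… → ⌈·⌉ = 3617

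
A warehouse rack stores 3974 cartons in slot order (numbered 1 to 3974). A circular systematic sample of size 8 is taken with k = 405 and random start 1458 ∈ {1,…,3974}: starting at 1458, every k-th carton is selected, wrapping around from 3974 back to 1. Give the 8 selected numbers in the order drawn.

1458, 1863, 2268, 2673, 3078, 3483, 3888, 319

Selection 1: 1458
Selection 2: 1458 + 405 = 1863
Selection 3: 1863 + 405 = 2268
Selection 4: 2268 + 405 = 2673
Selection 5: 2673 + 405 = 3078
Selection 6: 3078 + 405 = 3483
Selection 7: 3483 + 405 = 3888
Selection 8: 3888 + 405 = 4293 → 4293 − 3974 = 319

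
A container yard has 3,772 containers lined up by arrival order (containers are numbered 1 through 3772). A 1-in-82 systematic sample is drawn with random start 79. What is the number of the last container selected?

k = 82
46th selection = r + (46−1)·k = 79 + 45×82 = 79 + 3690 = 3769

3769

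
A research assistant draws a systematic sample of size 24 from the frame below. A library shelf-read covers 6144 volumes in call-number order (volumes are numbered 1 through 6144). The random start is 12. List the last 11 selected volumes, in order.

3340, 3596, 3852, 4108, 4364, 4620, 4876, 5132, 5388, 5644, 5900

k = N/n = 6144/24 = 256
14th selection = 12 + 13×256 = 3340
15th: 3340 + 256 = 3596
16th: 3596 + 256 = 3852
17th: 3852 + 256 = 4108
18th: 4108 + 256 = 4364
19th: 4364 + 256 = 4620
20th: 4620 + 256 = 4876
21st: 4876 + 256 = 5132
22nd: 5132 + 256 = 5388
23rd: 5388 + 256 = 5644
24th: 5644 + 256 = 5900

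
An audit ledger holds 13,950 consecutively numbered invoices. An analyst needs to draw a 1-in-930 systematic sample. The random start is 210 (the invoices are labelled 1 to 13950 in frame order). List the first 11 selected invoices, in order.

invoice 1: 210
invoice 2: 210 + 930 = 1140
invoice 3: 1140 + 930 = 2070
invoice 4: 2070 + 930 = 3000
invoice 5: 3000 + 930 = 3930
invoice 6: 3930 + 930 = 4860
invoice 7: 4860 + 930 = 5790
invoice 8: 5790 + 930 = 6720
invoice 9: 6720 + 930 = 7650
invoice 10: 7650 + 930 = 8580
invoice 11: 8580 + 930 = 9510

210, 1140, 2070, 3000, 3930, 4860, 5790, 6720, 7650, 8580, 9510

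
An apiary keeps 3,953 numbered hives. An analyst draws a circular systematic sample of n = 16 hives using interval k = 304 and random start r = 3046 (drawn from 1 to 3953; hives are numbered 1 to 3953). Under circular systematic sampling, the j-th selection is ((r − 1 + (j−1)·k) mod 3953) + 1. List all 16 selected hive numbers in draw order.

3046, 3350, 3654, 5, 309, 613, 917, 1221, 1525, 1829, 2133, 2437, 2741, 3045, 3349, 3653

Selection 1: 3046
Selection 2: 3046 + 304 = 3350
Selection 3: 3350 + 304 = 3654
Selection 4: 3654 + 304 = 3958 → 3958 − 3953 = 5
Selection 5: 5 + 304 = 309
Selection 6: 309 + 304 = 613
Selection 7: 613 + 304 = 917
Selection 8: 917 + 304 = 1221
Selection 9: 1221 + 304 = 1525
Selection 10: 1525 + 304 = 1829
Selection 11: 1829 + 304 = 2133
Selection 12: 2133 + 304 = 2437
Selection 13: 2437 + 304 = 2741
Selection 14: 2741 + 304 = 3045
Selection 15: 3045 + 304 = 3349
Selection 16: 3349 + 304 = 3653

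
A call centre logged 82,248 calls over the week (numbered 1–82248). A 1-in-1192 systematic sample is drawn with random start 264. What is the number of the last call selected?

k = 1192
69th selection = r + (69−1)·k = 264 + 68×1192 = 264 + 81056 = 81320

81320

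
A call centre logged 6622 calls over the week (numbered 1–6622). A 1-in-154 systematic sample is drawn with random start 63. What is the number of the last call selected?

k = 154
43rd selection = r + (43−1)·k = 63 + 42×154 = 63 + 6468 = 6531

6531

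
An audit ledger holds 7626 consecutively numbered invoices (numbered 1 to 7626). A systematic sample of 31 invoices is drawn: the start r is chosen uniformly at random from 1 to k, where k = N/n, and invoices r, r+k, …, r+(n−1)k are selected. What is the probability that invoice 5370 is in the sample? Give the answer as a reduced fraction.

k = 7626/31 = 246.
Invoice 5370 is selected iff r ≡ 5370 (mod 246); exactly one such r in {1,…,246}.
Inclusion probability = 1/246.

1/246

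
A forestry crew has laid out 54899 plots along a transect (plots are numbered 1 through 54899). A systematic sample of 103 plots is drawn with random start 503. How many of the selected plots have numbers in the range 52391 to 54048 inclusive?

3

k = 54899/103 = 533
First selection ≥ 52391: 503 + ⌈(52391−503)/533⌉·533 = 503 + 98×533 = 52737
Last selection ≤ 54048: 503 + ⌊(54048−503)/533⌋·533 = 503 + 100×533 = 53803
Count = 100 − 98 + 1 = 3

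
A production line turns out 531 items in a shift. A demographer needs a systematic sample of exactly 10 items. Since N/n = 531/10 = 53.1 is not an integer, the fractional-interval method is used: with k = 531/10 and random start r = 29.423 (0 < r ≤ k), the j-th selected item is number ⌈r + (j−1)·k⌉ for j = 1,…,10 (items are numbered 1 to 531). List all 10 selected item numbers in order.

j=1: r + 0k = 29.423 → ⌈·⌉ = 30
j=2: r + 1k = 82.523 → ⌈·⌉ = 83
j=3: r + 2k = 135.623 → ⌈·⌉ = 136
j=4: r + 3k = 188.723 → ⌈·⌉ = 189
j=5: r + 4k = 241.823 → ⌈·⌉ = 242
j=6: r + 5k = 294.923 → ⌈·⌉ = 295
j=7: r + 6k = 348.023 → ⌈·⌉ = 349
j=8: r + 7k = 401.123 → ⌈·⌉ = 402
j=9: r + 8k = 454.223 → ⌈·⌉ = 455
j=10: r + 9k = 507.323 → ⌈·⌉ = 508

30, 83, 136, 189, 242, 295, 349, 402, 455, 508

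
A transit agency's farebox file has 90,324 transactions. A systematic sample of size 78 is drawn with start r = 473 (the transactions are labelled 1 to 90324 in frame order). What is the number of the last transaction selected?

k = 90324/78 = 1158
78th selection = r + (78−1)·k = 473 + 77×1158 = 473 + 89166 = 89639

89639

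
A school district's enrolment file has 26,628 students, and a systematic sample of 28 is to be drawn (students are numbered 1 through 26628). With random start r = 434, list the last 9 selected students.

k = N/n = 26628/28 = 951
20th selection = 434 + 19×951 = 18503
21st: 18503 + 951 = 19454
22nd: 19454 + 951 = 20405
23rd: 20405 + 951 = 21356
24th: 21356 + 951 = 22307
25th: 22307 + 951 = 23258
26th: 23258 + 951 = 24209
27th: 24209 + 951 = 25160
28th: 25160 + 951 = 26111

18503, 19454, 20405, 21356, 22307, 23258, 24209, 25160, 26111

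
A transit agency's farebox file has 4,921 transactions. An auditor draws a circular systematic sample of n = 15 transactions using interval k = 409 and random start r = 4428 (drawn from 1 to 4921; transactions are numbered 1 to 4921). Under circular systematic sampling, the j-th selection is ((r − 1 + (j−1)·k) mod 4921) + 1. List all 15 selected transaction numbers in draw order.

Selection 1: 4428
Selection 2: 4428 + 409 = 4837
Selection 3: 4837 + 409 = 5246 → 5246 − 4921 = 325
Selection 4: 325 + 409 = 734
Selection 5: 734 + 409 = 1143
Selection 6: 1143 + 409 = 1552
Selection 7: 1552 + 409 = 1961
Selection 8: 1961 + 409 = 2370
Selection 9: 2370 + 409 = 2779
Selection 10: 2779 + 409 = 3188
Selection 11: 3188 + 409 = 3597
Selection 12: 3597 + 409 = 4006
Selection 13: 4006 + 409 = 4415
Selection 14: 4415 + 409 = 4824
Selection 15: 4824 + 409 = 5233 → 5233 − 4921 = 312

4428, 4837, 325, 734, 1143, 1552, 1961, 2370, 2779, 3188, 3597, 4006, 4415, 4824, 312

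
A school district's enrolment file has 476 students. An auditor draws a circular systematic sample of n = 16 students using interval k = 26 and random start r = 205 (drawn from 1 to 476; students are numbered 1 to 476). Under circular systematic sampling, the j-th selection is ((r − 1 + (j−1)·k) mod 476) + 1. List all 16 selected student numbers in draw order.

205, 231, 257, 283, 309, 335, 361, 387, 413, 439, 465, 15, 41, 67, 93, 119

Selection 1: 205
Selection 2: 205 + 26 = 231
Selection 3: 231 + 26 = 257
Selection 4: 257 + 26 = 283
Selection 5: 283 + 26 = 309
Selection 6: 309 + 26 = 335
Selection 7: 335 + 26 = 361
Selection 8: 361 + 26 = 387
Selection 9: 387 + 26 = 413
Selection 10: 413 + 26 = 439
Selection 11: 439 + 26 = 465
Selection 12: 465 + 26 = 491 → 491 − 476 = 15
Selection 13: 15 + 26 = 41
Selection 14: 41 + 26 = 67
Selection 15: 67 + 26 = 93
Selection 16: 93 + 26 = 119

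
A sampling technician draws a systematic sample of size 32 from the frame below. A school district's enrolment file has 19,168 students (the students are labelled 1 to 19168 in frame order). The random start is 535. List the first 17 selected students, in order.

535, 1134, 1733, 2332, 2931, 3530, 4129, 4728, 5327, 5926, 6525, 7124, 7723, 8322, 8921, 9520, 10119

k = N/n = 19168/32 = 599
student 1: 535
student 2: 535 + 599 = 1134
student 3: 1134 + 599 = 1733
student 4: 1733 + 599 = 2332
student 5: 2332 + 599 = 2931
student 6: 2931 + 599 = 3530
student 7: 3530 + 599 = 4129
student 8: 4129 + 599 = 4728
student 9: 4728 + 599 = 5327
student 10: 5327 + 599 = 5926
student 11: 5926 + 599 = 6525
student 12: 6525 + 599 = 7124
student 13: 7124 + 599 = 7723
student 14: 7723 + 599 = 8322
student 15: 8322 + 599 = 8921
student 16: 8921 + 599 = 9520
student 17: 9520 + 599 = 10119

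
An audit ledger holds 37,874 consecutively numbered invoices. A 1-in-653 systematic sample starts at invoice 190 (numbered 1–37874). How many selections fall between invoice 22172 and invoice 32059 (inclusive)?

k = 653
First selection ≥ 22172: 190 + ⌈(22172−190)/653⌉·653 = 190 + 34×653 = 22392
Last selection ≤ 32059: 190 + ⌊(32059−190)/653⌋·653 = 190 + 48×653 = 31534
Count = 48 − 34 + 1 = 15

15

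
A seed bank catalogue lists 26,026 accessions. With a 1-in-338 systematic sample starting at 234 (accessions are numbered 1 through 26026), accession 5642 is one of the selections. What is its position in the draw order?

17

k = 338
position = (5642 − 234)/338 + 1 = 5408/338 + 1 = 16 + 1 = 17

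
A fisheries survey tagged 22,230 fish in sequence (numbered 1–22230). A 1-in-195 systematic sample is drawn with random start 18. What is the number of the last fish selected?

22053

k = 195
114th selection = r + (114−1)·k = 18 + 113×195 = 18 + 22035 = 22053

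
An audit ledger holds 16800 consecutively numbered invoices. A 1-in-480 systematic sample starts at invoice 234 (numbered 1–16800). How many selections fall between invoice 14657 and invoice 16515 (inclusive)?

k = 480
First selection ≥ 14657: 234 + ⌈(14657−234)/480⌉·480 = 234 + 31×480 = 15114
Last selection ≤ 16515: 234 + ⌊(16515−234)/480⌋·480 = 234 + 33×480 = 16074
Count = 33 − 31 + 1 = 3

3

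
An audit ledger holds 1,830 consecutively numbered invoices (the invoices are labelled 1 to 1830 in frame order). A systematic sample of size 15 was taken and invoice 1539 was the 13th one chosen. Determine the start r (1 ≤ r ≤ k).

75

k = 1830/15 = 122
r = 1539 − (13−1)×122 = 1539 − 1464 = 75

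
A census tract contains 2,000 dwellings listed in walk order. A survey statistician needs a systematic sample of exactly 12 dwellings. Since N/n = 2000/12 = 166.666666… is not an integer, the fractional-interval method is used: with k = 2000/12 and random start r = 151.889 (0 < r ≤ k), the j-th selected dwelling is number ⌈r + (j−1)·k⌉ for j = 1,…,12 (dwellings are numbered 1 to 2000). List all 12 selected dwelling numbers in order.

152, 319, 486, 652, 819, 986, 1152, 1319, 1486, 1652, 1819, 1986

j=1: r + 0k = 151.889 → ⌈·⌉ = 152
j=2: r + 1k = 318.555666… → ⌈·⌉ = 319
j=3: r + 2k = 485.222333… → ⌈·⌉ = 486
j=4: r + 3k = 651.889 → ⌈·⌉ = 652
j=5: r + 4k = 818.555666… → ⌈·⌉ = 819
j=6: r + 5k = 985.222333… → ⌈·⌉ = 986
j=7: r + 6k = 1151.889 → ⌈·⌉ = 1152
j=8: r + 7k = 1318.555666… → ⌈·⌉ = 1319
j=9: r + 8k = 1485.222333… → ⌈·⌉ = 1486
j=10: r + 9k = 1651.889 → ⌈·⌉ = 1652
j=11: r + 10k = 1818.555666… → ⌈·⌉ = 1819
j=12: r + 11k = 1985.222333… → ⌈·⌉ = 1986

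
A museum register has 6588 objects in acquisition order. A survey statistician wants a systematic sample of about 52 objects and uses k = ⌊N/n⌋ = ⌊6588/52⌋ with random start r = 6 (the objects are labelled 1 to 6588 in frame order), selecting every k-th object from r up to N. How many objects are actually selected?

53

k = ⌊6588/52⌋ = 126
Achieved size = ⌊(6588 − 6)/126⌋ + 1 = ⌊6582/126⌋ + 1 = 52 + 1 = 53
(last selection: 6 + 52×126 = 6558 ≤ 6588; next would be 6684 > 6588)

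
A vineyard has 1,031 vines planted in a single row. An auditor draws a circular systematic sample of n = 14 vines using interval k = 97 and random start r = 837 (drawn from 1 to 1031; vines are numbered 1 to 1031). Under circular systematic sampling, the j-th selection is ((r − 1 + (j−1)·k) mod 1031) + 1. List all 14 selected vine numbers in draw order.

Selection 1: 837
Selection 2: 837 + 97 = 934
Selection 3: 934 + 97 = 1031
Selection 4: 1031 + 97 = 1128 → 1128 − 1031 = 97
Selection 5: 97 + 97 = 194
Selection 6: 194 + 97 = 291
Selection 7: 291 + 97 = 388
Selection 8: 388 + 97 = 485
Selection 9: 485 + 97 = 582
Selection 10: 582 + 97 = 679
Selection 11: 679 + 97 = 776
Selection 12: 776 + 97 = 873
Selection 13: 873 + 97 = 970
Selection 14: 970 + 97 = 1067 → 1067 − 1031 = 36

837, 934, 1031, 97, 194, 291, 388, 485, 582, 679, 776, 873, 970, 36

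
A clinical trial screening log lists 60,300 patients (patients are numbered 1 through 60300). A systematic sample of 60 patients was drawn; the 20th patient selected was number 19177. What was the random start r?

k = 60300/60 = 1005
r = 19177 − (20−1)×1005 = 19177 − 19095 = 82

82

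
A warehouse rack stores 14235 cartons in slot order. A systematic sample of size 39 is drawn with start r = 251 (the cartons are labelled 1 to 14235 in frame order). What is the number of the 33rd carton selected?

11931

k = 14235/39 = 365
33rd selection = r + (33−1)·k = 251 + 32×365 = 251 + 11680 = 11931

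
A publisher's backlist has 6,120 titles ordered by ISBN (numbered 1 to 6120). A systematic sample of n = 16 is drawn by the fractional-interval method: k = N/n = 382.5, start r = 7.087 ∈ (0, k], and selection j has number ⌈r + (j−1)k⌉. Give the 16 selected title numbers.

j=1: r + 0k = 7.087 → ⌈·⌉ = 8
j=2: r + 1k = 389.587 → ⌈·⌉ = 390
j=3: r + 2k = 772.087 → ⌈·⌉ = 773
j=4: r + 3k = 1154.587 → ⌈·⌉ = 1155
j=5: r + 4k = 1537.087 → ⌈·⌉ = 1538
j=6: r + 5k = 1919.587 → ⌈·⌉ = 1920
j=7: r + 6k = 2302.087 → ⌈·⌉ = 2303
j=8: r + 7k = 2684.587 → ⌈·⌉ = 2685
j=9: r + 8k = 3067.087 → ⌈·⌉ = 3068
j=10: r + 9k = 3449.587 → ⌈·⌉ = 3450
j=11: r + 10k = 3832.087 → ⌈·⌉ = 3833
j=12: r + 11k = 4214.587 → ⌈·⌉ = 4215
j=13: r + 12k = 4597.087 → ⌈·⌉ = 4598
j=14: r + 13k = 4979.587 → ⌈·⌉ = 4980
j=15: r + 14k = 5362.087 → ⌈·⌉ = 5363
j=16: r + 15k = 5744.587 → ⌈·⌉ = 5745

8, 390, 773, 1155, 1538, 1920, 2303, 2685, 3068, 3450, 3833, 4215, 4598, 4980, 5363, 5745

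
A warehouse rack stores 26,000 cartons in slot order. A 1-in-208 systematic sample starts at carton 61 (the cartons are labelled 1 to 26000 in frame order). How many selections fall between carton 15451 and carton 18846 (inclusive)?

k = 208
First selection ≥ 15451: 61 + ⌈(15451−61)/208⌉·208 = 61 + 74×208 = 15453
Last selection ≤ 18846: 61 + ⌊(18846−61)/208⌋·208 = 61 + 90×208 = 18781
Count = 90 − 74 + 1 = 17

17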